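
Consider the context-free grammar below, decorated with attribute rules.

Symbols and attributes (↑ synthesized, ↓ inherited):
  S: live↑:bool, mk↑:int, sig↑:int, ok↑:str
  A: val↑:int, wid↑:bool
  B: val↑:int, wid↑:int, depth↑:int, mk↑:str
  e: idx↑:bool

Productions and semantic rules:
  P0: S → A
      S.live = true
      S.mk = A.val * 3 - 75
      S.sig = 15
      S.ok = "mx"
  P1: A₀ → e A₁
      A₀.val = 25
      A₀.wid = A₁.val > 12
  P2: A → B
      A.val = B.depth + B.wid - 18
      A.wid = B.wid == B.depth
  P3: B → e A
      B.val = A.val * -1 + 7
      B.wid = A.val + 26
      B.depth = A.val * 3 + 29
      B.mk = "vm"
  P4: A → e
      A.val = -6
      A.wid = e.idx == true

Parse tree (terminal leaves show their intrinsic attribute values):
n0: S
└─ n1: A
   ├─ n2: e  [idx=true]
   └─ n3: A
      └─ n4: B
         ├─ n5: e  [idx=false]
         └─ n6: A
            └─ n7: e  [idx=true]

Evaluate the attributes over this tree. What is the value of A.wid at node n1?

1. n2.idx = true  [terminal]
2. n5.idx = false  [terminal]
3. n7.idx = true  [terminal]
4. n6.val = -6  [-6]
5. n6.wid = true  [e.idx == true]
6. n4.val = 13  [A.val * -1 + 7]
7. n4.wid = 20  [A.val + 26]
8. n4.depth = 11  [A.val * 3 + 29]
9. n4.mk = "vm"  ["vm"]
10. n3.val = 13  [B.depth + B.wid - 18]
11. n3.wid = false  [B.wid == B.depth]
12. n1.val = 25  [25]
13. n1.wid = true  [A₁.val > 12]
14. n0.live = true  [true]
15. n0.mk = 0  [A.val * 3 - 75]
16. n0.sig = 15  [15]
17. n0.ok = "mx"  ["mx"]

true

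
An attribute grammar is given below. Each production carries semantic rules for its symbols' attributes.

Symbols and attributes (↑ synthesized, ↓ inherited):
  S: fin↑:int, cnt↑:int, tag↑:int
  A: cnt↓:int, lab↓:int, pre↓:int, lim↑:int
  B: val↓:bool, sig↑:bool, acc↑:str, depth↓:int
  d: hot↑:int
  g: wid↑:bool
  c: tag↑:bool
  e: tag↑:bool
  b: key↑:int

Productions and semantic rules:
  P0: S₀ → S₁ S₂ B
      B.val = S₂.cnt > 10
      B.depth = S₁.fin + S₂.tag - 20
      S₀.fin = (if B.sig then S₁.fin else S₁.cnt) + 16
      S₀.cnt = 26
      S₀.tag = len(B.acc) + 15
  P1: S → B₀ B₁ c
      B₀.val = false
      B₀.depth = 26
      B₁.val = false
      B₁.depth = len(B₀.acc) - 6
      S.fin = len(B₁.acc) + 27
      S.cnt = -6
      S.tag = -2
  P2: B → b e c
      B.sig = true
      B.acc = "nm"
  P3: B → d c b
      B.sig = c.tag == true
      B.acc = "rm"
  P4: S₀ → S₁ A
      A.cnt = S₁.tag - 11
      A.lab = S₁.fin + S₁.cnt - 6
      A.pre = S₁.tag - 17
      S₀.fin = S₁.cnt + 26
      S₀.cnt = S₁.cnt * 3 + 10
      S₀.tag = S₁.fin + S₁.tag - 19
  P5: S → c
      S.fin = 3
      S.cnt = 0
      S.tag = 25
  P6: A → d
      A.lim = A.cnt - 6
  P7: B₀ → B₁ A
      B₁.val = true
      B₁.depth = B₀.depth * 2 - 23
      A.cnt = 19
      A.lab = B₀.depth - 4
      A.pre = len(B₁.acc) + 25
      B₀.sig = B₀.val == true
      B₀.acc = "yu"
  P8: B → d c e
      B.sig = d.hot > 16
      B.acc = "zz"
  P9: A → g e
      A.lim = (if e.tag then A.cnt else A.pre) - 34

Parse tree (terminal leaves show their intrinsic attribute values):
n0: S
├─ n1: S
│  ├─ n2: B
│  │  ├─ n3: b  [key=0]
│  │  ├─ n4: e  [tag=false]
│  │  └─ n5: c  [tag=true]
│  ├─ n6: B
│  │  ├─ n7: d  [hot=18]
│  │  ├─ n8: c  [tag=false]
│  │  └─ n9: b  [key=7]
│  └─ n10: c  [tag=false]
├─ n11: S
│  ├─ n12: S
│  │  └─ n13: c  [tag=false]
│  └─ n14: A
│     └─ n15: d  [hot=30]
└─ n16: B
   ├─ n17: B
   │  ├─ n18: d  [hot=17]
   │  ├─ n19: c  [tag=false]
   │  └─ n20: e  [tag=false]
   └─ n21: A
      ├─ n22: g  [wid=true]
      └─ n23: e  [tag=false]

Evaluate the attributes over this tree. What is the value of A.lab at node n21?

1. n2.val = false  [false]
2. n2.depth = 26  [26]
3. n3.key = 0  [terminal]
4. n4.tag = false  [terminal]
5. n5.tag = true  [terminal]
6. n2.sig = true  [true]
7. n2.acc = "nm"  ["nm"]
8. n6.val = false  [false]
9. n6.depth = -4  [len(B₀.acc) - 6]
10. n7.hot = 18  [terminal]
11. n8.tag = false  [terminal]
12. n9.key = 7  [terminal]
13. n6.sig = false  [c.tag == true]
14. n6.acc = "rm"  ["rm"]
15. n10.tag = false  [terminal]
16. n1.fin = 29  [len(B₁.acc) + 27]
17. n1.cnt = -6  [-6]
18. n1.tag = -2  [-2]
19. n13.tag = false  [terminal]
20. n12.fin = 3  [3]
21. n12.cnt = 0  [0]
22. n12.tag = 25  [25]
23. n14.cnt = 14  [S₁.tag - 11]
24. n14.lab = -3  [S₁.fin + S₁.cnt - 6]
25. n14.pre = 8  [S₁.tag - 17]
26. n15.hot = 30  [terminal]
27. n14.lim = 8  [A.cnt - 6]
28. n11.fin = 26  [S₁.cnt + 26]
29. n11.cnt = 10  [S₁.cnt * 3 + 10]
30. n11.tag = 9  [S₁.fin + S₁.tag - 19]
31. n16.val = false  [S₂.cnt > 10]
32. n16.depth = 18  [S₁.fin + S₂.tag - 20]
33. n17.val = true  [true]
34. n17.depth = 13  [B₀.depth * 2 - 23]
35. n18.hot = 17  [terminal]
36. n19.tag = false  [terminal]
37. n20.tag = false  [terminal]
38. n17.sig = true  [d.hot > 16]
39. n17.acc = "zz"  ["zz"]
40. n21.cnt = 19  [19]
41. n21.lab = 14  [B₀.depth - 4]
42. n21.pre = 27  [len(B₁.acc) + 25]
43. n22.wid = true  [terminal]
44. n23.tag = false  [terminal]
45. n21.lim = -7  [(if e.tag then A.cnt else A.pre) - 34]
46. n16.sig = false  [B₀.val == true]
47. n16.acc = "yu"  ["yu"]
48. n0.fin = 10  [(if B.sig then S₁.fin else S₁.cnt) + 16]
49. n0.cnt = 26  [26]
50. n0.tag = 17  [len(B.acc) + 15]

14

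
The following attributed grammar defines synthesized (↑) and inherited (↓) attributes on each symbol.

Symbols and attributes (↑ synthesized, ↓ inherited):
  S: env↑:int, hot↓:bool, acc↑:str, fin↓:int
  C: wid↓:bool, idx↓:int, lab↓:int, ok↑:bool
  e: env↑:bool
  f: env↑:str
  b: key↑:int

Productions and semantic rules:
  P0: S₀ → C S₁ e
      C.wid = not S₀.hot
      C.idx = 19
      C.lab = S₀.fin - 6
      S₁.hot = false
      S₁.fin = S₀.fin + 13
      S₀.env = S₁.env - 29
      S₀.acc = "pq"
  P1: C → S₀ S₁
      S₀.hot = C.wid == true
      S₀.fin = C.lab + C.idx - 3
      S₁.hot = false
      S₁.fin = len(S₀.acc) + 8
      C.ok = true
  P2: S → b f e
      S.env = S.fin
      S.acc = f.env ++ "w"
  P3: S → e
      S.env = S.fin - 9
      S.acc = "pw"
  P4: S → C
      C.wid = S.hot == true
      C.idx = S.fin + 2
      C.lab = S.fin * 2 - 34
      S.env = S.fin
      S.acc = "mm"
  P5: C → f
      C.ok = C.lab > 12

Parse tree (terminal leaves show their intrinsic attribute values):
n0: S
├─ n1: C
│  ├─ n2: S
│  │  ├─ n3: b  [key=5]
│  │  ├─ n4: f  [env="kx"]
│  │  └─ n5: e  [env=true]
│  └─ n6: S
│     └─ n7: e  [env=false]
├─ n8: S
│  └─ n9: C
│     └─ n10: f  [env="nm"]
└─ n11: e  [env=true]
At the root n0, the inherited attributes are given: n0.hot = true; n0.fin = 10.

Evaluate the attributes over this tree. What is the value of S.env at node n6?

2

1. n0.hot = true  [given at root]
2. n0.fin = 10  [given at root]
3. n1.wid = false  [not S₀.hot]
4. n1.idx = 19  [19]
5. n1.lab = 4  [S₀.fin - 6]
6. n2.hot = false  [C.wid == true]
7. n2.fin = 20  [C.lab + C.idx - 3]
8. n3.key = 5  [terminal]
9. n4.env = "kx"  [terminal]
10. n5.env = true  [terminal]
11. n2.env = 20  [S.fin]
12. n2.acc = "kxw"  [f.env ++ "w"]
13. n6.hot = false  [false]
14. n6.fin = 11  [len(S₀.acc) + 8]
15. n7.env = false  [terminal]
16. n6.env = 2  [S.fin - 9]
17. n6.acc = "pw"  ["pw"]
18. n1.ok = true  [true]
19. n8.hot = false  [false]
20. n8.fin = 23  [S₀.fin + 13]
21. n9.wid = false  [S.hot == true]
22. n9.idx = 25  [S.fin + 2]
23. n9.lab = 12  [S.fin * 2 - 34]
24. n10.env = "nm"  [terminal]
25. n9.ok = false  [C.lab > 12]
26. n8.env = 23  [S.fin]
27. n8.acc = "mm"  ["mm"]
28. n11.env = true  [terminal]
29. n0.env = -6  [S₁.env - 29]
30. n0.acc = "pq"  ["pq"]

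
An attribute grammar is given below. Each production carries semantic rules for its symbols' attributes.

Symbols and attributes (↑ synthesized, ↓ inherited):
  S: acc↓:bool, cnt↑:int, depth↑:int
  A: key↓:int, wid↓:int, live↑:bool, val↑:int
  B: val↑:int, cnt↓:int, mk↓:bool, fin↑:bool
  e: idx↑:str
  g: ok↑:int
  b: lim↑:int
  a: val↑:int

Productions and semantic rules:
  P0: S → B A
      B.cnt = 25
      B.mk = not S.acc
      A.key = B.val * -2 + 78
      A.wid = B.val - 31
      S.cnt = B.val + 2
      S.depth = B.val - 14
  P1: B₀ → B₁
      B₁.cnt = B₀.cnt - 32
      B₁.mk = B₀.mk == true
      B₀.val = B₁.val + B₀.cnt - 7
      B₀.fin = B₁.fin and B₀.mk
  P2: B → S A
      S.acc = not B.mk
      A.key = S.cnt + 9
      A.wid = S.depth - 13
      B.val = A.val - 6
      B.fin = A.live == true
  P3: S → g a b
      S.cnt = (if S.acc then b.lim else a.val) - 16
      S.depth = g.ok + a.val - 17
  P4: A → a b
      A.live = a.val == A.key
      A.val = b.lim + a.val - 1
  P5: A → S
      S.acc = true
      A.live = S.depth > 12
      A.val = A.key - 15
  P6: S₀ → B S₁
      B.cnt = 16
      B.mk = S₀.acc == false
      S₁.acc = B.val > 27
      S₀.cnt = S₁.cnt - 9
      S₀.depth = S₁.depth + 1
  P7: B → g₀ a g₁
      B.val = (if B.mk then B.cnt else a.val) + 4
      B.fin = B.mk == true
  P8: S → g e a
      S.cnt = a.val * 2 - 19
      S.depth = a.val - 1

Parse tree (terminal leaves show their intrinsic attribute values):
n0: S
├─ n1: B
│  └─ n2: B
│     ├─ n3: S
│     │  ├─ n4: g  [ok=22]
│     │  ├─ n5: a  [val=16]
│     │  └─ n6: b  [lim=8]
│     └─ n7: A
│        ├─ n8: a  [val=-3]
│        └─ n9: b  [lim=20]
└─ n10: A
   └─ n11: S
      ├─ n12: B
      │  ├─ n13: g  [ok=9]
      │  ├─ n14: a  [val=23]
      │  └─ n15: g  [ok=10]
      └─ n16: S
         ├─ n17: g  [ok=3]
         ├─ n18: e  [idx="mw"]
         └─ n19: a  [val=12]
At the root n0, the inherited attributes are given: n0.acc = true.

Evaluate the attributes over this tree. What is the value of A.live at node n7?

1. n0.acc = true  [given at root]
2. n1.cnt = 25  [25]
3. n1.mk = false  [not S.acc]
4. n2.cnt = -7  [B₀.cnt - 32]
5. n2.mk = false  [B₀.mk == true]
6. n3.acc = true  [not B.mk]
7. n4.ok = 22  [terminal]
8. n5.val = 16  [terminal]
9. n6.lim = 8  [terminal]
10. n3.cnt = -8  [(if S.acc then b.lim else a.val) - 16]
11. n3.depth = 21  [g.ok + a.val - 17]
12. n7.key = 1  [S.cnt + 9]
13. n7.wid = 8  [S.depth - 13]
14. n8.val = -3  [terminal]
15. n9.lim = 20  [terminal]
16. n7.live = false  [a.val == A.key]
17. n7.val = 16  [b.lim + a.val - 1]
18. n2.val = 10  [A.val - 6]
19. n2.fin = false  [A.live == true]
20. n1.val = 28  [B₁.val + B₀.cnt - 7]
21. n1.fin = false  [B₁.fin and B₀.mk]
22. n10.key = 22  [B.val * -2 + 78]
23. n10.wid = -3  [B.val - 31]
24. n11.acc = true  [true]
25. n12.cnt = 16  [16]
26. n12.mk = false  [S₀.acc == false]
27. n13.ok = 9  [terminal]
28. n14.val = 23  [terminal]
29. n15.ok = 10  [terminal]
30. n12.val = 27  [(if B.mk then B.cnt else a.val) + 4]
31. n12.fin = false  [B.mk == true]
32. n16.acc = false  [B.val > 27]
33. n17.ok = 3  [terminal]
34. n18.idx = "mw"  [terminal]
35. n19.val = 12  [terminal]
36. n16.cnt = 5  [a.val * 2 - 19]
37. n16.depth = 11  [a.val - 1]
38. n11.cnt = -4  [S₁.cnt - 9]
39. n11.depth = 12  [S₁.depth + 1]
40. n10.live = false  [S.depth > 12]
41. n10.val = 7  [A.key - 15]
42. n0.cnt = 30  [B.val + 2]
43. n0.depth = 14  [B.val - 14]

false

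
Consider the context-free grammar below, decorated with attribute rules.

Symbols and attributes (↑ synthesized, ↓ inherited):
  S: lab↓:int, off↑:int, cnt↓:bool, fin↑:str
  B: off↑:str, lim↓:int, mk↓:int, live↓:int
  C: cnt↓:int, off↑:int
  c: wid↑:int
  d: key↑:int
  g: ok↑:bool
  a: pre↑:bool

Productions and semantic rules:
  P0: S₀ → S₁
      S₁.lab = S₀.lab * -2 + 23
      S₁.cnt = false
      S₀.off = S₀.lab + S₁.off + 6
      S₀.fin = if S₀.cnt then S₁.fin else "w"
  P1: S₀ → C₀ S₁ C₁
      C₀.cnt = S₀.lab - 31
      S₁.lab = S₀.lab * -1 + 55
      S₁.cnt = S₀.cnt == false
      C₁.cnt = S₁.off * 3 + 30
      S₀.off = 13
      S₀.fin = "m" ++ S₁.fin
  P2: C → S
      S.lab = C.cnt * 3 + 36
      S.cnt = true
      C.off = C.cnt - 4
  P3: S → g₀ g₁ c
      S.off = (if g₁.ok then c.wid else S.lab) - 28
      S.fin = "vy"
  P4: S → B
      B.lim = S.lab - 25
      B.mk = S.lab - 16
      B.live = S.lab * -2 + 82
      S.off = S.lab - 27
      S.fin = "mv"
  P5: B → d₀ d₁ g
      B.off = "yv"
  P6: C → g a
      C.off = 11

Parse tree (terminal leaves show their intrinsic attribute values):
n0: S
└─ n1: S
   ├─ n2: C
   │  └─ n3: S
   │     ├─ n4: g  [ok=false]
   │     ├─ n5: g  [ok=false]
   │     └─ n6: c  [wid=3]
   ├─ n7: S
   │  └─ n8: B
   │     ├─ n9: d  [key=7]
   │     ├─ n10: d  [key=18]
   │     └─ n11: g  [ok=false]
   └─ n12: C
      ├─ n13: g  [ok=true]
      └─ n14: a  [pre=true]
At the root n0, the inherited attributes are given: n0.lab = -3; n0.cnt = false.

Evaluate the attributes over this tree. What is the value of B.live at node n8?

30

1. n0.lab = -3  [given at root]
2. n0.cnt = false  [given at root]
3. n1.lab = 29  [S₀.lab * -2 + 23]
4. n1.cnt = false  [false]
5. n2.cnt = -2  [S₀.lab - 31]
6. n3.lab = 30  [C.cnt * 3 + 36]
7. n3.cnt = true  [true]
8. n4.ok = false  [terminal]
9. n5.ok = false  [terminal]
10. n6.wid = 3  [terminal]
11. n3.off = 2  [(if g₁.ok then c.wid else S.lab) - 28]
12. n3.fin = "vy"  ["vy"]
13. n2.off = -6  [C.cnt - 4]
14. n7.lab = 26  [S₀.lab * -1 + 55]
15. n7.cnt = true  [S₀.cnt == false]
16. n8.lim = 1  [S.lab - 25]
17. n8.mk = 10  [S.lab - 16]
18. n8.live = 30  [S.lab * -2 + 82]
19. n9.key = 7  [terminal]
20. n10.key = 18  [terminal]
21. n11.ok = false  [terminal]
22. n8.off = "yv"  ["yv"]
23. n7.off = -1  [S.lab - 27]
24. n7.fin = "mv"  ["mv"]
25. n12.cnt = 27  [S₁.off * 3 + 30]
26. n13.ok = true  [terminal]
27. n14.pre = true  [terminal]
28. n12.off = 11  [11]
29. n1.off = 13  [13]
30. n1.fin = "mmv"  ["m" ++ S₁.fin]
31. n0.off = 16  [S₀.lab + S₁.off + 6]
32. n0.fin = "w"  [if S₀.cnt then S₁.fin else "w"]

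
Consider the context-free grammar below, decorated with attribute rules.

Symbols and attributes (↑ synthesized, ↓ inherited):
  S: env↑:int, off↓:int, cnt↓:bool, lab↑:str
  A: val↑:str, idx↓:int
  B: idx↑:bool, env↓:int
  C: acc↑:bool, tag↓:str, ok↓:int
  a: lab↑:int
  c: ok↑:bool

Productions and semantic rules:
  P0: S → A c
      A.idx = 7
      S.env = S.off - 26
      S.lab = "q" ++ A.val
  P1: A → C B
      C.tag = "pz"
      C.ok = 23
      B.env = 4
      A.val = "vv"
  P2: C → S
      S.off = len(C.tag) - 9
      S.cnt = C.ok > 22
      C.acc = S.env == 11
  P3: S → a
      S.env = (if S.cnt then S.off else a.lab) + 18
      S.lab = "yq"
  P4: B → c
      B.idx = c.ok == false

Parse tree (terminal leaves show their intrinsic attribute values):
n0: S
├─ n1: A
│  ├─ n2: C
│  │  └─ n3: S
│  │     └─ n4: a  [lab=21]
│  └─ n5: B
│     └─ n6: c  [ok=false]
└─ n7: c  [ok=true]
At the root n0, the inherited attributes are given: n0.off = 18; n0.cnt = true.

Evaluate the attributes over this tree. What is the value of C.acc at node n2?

1. n0.off = 18  [given at root]
2. n0.cnt = true  [given at root]
3. n1.idx = 7  [7]
4. n2.tag = "pz"  ["pz"]
5. n2.ok = 23  [23]
6. n3.off = -7  [len(C.tag) - 9]
7. n3.cnt = true  [C.ok > 22]
8. n4.lab = 21  [terminal]
9. n3.env = 11  [(if S.cnt then S.off else a.lab) + 18]
10. n3.lab = "yq"  ["yq"]
11. n2.acc = true  [S.env == 11]
12. n5.env = 4  [4]
13. n6.ok = false  [terminal]
14. n5.idx = true  [c.ok == false]
15. n1.val = "vv"  ["vv"]
16. n7.ok = true  [terminal]
17. n0.env = -8  [S.off - 26]
18. n0.lab = "qvv"  ["q" ++ A.val]

true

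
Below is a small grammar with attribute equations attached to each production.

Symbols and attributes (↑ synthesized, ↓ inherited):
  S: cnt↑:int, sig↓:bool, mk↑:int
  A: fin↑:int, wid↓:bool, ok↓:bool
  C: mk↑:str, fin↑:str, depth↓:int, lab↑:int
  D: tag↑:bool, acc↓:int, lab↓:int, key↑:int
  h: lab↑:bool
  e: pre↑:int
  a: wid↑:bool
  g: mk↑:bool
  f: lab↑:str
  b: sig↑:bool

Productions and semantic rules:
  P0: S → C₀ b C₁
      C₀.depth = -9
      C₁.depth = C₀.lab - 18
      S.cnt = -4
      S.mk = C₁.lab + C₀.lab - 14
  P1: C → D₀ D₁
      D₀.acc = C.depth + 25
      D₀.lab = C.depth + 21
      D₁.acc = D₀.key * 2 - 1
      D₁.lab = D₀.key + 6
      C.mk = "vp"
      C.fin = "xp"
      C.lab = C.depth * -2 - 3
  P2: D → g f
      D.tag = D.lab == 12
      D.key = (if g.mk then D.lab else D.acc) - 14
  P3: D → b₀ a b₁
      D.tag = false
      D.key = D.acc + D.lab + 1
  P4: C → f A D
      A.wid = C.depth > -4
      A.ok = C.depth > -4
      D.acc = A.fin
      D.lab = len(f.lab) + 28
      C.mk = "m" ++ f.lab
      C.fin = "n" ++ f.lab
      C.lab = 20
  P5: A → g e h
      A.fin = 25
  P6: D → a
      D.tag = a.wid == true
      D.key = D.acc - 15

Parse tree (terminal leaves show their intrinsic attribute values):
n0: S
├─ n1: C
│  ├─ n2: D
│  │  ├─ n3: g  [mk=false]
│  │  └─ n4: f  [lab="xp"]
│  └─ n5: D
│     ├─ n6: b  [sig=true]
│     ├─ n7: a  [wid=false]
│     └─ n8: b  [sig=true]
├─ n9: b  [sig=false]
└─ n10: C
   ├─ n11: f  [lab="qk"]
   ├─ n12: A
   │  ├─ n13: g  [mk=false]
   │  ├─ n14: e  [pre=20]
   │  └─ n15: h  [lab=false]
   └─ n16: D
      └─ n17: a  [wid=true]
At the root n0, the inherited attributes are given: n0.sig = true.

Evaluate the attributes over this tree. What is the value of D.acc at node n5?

3

1. n0.sig = true  [given at root]
2. n1.depth = -9  [-9]
3. n2.acc = 16  [C.depth + 25]
4. n2.lab = 12  [C.depth + 21]
5. n3.mk = false  [terminal]
6. n4.lab = "xp"  [terminal]
7. n2.tag = true  [D.lab == 12]
8. n2.key = 2  [(if g.mk then D.lab else D.acc) - 14]
9. n5.acc = 3  [D₀.key * 2 - 1]
10. n5.lab = 8  [D₀.key + 6]
11. n6.sig = true  [terminal]
12. n7.wid = false  [terminal]
13. n8.sig = true  [terminal]
14. n5.tag = false  [false]
15. n5.key = 12  [D.acc + D.lab + 1]
16. n1.mk = "vp"  ["vp"]
17. n1.fin = "xp"  ["xp"]
18. n1.lab = 15  [C.depth * -2 - 3]
19. n9.sig = false  [terminal]
20. n10.depth = -3  [C₀.lab - 18]
21. n11.lab = "qk"  [terminal]
22. n12.wid = true  [C.depth > -4]
23. n12.ok = true  [C.depth > -4]
24. n13.mk = false  [terminal]
25. n14.pre = 20  [terminal]
26. n15.lab = false  [terminal]
27. n12.fin = 25  [25]
28. n16.acc = 25  [A.fin]
29. n16.lab = 30  [len(f.lab) + 28]
30. n17.wid = true  [terminal]
31. n16.tag = true  [a.wid == true]
32. n16.key = 10  [D.acc - 15]
33. n10.mk = "mqk"  ["m" ++ f.lab]
34. n10.fin = "nqk"  ["n" ++ f.lab]
35. n10.lab = 20  [20]
36. n0.cnt = -4  [-4]
37. n0.mk = 21  [C₁.lab + C₀.lab - 14]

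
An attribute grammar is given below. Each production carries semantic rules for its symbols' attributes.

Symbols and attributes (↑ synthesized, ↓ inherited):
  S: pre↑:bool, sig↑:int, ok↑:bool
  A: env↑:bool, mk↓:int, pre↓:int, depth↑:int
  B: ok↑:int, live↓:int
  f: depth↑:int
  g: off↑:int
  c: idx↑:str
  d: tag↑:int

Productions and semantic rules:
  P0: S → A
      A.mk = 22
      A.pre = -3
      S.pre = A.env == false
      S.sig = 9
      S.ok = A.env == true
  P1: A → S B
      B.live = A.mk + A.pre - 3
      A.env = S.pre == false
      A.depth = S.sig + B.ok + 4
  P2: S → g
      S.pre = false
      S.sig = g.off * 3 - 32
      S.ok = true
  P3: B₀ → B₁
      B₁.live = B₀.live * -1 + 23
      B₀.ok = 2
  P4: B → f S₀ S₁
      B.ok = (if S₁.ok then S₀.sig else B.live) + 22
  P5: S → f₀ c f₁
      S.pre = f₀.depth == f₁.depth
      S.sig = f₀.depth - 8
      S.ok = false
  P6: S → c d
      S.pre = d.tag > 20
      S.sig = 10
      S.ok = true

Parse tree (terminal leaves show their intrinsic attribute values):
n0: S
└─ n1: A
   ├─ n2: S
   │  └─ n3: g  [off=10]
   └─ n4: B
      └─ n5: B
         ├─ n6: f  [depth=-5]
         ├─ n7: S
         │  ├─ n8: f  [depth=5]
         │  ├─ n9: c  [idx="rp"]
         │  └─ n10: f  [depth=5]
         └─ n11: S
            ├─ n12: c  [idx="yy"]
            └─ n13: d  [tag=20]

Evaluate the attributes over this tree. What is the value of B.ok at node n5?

19

1. n1.mk = 22  [22]
2. n1.pre = -3  [-3]
3. n3.off = 10  [terminal]
4. n2.pre = false  [false]
5. n2.sig = -2  [g.off * 3 - 32]
6. n2.ok = true  [true]
7. n4.live = 16  [A.mk + A.pre - 3]
8. n5.live = 7  [B₀.live * -1 + 23]
9. n6.depth = -5  [terminal]
10. n8.depth = 5  [terminal]
11. n9.idx = "rp"  [terminal]
12. n10.depth = 5  [terminal]
13. n7.pre = true  [f₀.depth == f₁.depth]
14. n7.sig = -3  [f₀.depth - 8]
15. n7.ok = false  [false]
16. n12.idx = "yy"  [terminal]
17. n13.tag = 20  [terminal]
18. n11.pre = false  [d.tag > 20]
19. n11.sig = 10  [10]
20. n11.ok = true  [true]
21. n5.ok = 19  [(if S₁.ok then S₀.sig else B.live) + 22]
22. n4.ok = 2  [2]
23. n1.env = true  [S.pre == false]
24. n1.depth = 4  [S.sig + B.ok + 4]
25. n0.pre = false  [A.env == false]
26. n0.sig = 9  [9]
27. n0.ok = true  [A.env == true]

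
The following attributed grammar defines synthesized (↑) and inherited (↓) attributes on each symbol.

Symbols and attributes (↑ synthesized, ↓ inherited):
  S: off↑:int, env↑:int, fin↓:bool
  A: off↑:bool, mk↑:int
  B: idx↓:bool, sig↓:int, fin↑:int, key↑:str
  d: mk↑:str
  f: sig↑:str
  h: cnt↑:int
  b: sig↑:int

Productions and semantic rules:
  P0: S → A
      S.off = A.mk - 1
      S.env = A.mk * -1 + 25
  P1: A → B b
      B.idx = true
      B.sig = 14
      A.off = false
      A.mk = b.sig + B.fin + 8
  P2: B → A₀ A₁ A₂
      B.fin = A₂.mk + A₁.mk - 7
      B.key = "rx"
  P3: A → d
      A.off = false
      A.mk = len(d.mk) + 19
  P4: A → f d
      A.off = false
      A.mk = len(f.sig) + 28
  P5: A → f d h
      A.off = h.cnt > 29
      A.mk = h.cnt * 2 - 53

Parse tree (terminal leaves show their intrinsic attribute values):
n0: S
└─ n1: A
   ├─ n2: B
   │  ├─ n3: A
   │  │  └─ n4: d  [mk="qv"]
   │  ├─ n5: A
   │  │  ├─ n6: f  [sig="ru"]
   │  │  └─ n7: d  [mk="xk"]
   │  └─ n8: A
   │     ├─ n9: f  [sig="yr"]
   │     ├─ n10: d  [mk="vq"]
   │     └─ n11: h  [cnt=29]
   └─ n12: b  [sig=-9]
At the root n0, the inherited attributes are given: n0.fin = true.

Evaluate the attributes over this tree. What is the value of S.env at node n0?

-2

1. n0.fin = true  [given at root]
2. n2.idx = true  [true]
3. n2.sig = 14  [14]
4. n4.mk = "qv"  [terminal]
5. n3.off = false  [false]
6. n3.mk = 21  [len(d.mk) + 19]
7. n6.sig = "ru"  [terminal]
8. n7.mk = "xk"  [terminal]
9. n5.off = false  [false]
10. n5.mk = 30  [len(f.sig) + 28]
11. n9.sig = "yr"  [terminal]
12. n10.mk = "vq"  [terminal]
13. n11.cnt = 29  [terminal]
14. n8.off = false  [h.cnt > 29]
15. n8.mk = 5  [h.cnt * 2 - 53]
16. n2.fin = 28  [A₂.mk + A₁.mk - 7]
17. n2.key = "rx"  ["rx"]
18. n12.sig = -9  [terminal]
19. n1.off = false  [false]
20. n1.mk = 27  [b.sig + B.fin + 8]
21. n0.off = 26  [A.mk - 1]
22. n0.env = -2  [A.mk * -1 + 25]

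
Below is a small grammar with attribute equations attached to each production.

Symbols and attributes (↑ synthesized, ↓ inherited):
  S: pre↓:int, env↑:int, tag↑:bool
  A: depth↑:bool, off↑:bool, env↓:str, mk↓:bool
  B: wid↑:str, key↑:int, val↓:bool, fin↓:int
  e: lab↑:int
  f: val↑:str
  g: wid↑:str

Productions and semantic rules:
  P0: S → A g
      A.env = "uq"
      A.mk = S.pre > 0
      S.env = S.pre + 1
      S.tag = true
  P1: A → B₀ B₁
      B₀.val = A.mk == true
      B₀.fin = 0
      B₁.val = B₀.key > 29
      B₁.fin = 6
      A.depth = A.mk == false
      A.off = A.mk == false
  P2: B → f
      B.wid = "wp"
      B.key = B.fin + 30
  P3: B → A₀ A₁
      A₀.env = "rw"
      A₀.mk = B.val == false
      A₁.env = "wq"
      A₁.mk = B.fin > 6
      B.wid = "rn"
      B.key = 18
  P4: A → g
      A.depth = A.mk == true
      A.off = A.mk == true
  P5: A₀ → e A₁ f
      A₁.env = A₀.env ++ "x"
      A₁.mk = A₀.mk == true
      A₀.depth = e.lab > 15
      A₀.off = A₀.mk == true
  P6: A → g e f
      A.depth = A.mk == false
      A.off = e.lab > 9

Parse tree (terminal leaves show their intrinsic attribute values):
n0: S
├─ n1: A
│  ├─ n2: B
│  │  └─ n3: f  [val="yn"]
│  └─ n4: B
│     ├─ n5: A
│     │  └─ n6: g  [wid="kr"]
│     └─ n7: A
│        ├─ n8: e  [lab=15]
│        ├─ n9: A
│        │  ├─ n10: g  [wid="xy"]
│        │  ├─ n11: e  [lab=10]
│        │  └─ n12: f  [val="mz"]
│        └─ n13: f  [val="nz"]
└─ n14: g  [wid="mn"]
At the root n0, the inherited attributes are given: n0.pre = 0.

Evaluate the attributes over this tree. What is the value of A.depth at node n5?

false

1. n0.pre = 0  [given at root]
2. n1.env = "uq"  ["uq"]
3. n1.mk = false  [S.pre > 0]
4. n2.val = false  [A.mk == true]
5. n2.fin = 0  [0]
6. n3.val = "yn"  [terminal]
7. n2.wid = "wp"  ["wp"]
8. n2.key = 30  [B.fin + 30]
9. n4.val = true  [B₀.key > 29]
10. n4.fin = 6  [6]
11. n5.env = "rw"  ["rw"]
12. n5.mk = false  [B.val == false]
13. n6.wid = "kr"  [terminal]
14. n5.depth = false  [A.mk == true]
15. n5.off = false  [A.mk == true]
16. n7.env = "wq"  ["wq"]
17. n7.mk = false  [B.fin > 6]
18. n8.lab = 15  [terminal]
19. n9.env = "wqx"  [A₀.env ++ "x"]
20. n9.mk = false  [A₀.mk == true]
21. n10.wid = "xy"  [terminal]
22. n11.lab = 10  [terminal]
23. n12.val = "mz"  [terminal]
24. n9.depth = true  [A.mk == false]
25. n9.off = true  [e.lab > 9]
26. n13.val = "nz"  [terminal]
27. n7.depth = false  [e.lab > 15]
28. n7.off = false  [A₀.mk == true]
29. n4.wid = "rn"  ["rn"]
30. n4.key = 18  [18]
31. n1.depth = true  [A.mk == false]
32. n1.off = true  [A.mk == false]
33. n14.wid = "mn"  [terminal]
34. n0.env = 1  [S.pre + 1]
35. n0.tag = true  [true]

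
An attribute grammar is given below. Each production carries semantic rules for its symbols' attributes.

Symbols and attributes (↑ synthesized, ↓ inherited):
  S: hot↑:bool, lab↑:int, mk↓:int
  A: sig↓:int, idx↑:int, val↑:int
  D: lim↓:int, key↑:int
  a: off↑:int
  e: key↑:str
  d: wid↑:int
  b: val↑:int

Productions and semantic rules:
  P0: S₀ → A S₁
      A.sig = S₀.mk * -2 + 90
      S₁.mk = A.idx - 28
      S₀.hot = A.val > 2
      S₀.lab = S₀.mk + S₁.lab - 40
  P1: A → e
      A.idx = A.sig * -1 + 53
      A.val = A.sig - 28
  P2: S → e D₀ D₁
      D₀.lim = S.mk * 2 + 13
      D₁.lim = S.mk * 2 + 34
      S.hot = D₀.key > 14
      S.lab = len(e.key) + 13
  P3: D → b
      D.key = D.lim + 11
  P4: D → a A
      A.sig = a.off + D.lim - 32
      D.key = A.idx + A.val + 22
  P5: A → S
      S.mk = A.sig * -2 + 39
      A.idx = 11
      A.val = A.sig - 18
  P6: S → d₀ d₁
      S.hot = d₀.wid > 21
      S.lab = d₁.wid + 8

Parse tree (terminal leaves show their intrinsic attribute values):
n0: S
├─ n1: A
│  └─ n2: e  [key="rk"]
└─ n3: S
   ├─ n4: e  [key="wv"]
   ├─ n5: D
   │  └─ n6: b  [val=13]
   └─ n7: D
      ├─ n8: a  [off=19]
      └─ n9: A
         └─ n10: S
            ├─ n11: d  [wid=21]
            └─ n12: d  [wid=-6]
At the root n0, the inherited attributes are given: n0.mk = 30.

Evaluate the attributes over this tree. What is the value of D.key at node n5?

1. n0.mk = 30  [given at root]
2. n1.sig = 30  [S₀.mk * -2 + 90]
3. n2.key = "rk"  [terminal]
4. n1.idx = 23  [A.sig * -1 + 53]
5. n1.val = 2  [A.sig - 28]
6. n3.mk = -5  [A.idx - 28]
7. n4.key = "wv"  [terminal]
8. n5.lim = 3  [S.mk * 2 + 13]
9. n6.val = 13  [terminal]
10. n5.key = 14  [D.lim + 11]
11. n7.lim = 24  [S.mk * 2 + 34]
12. n8.off = 19  [terminal]
13. n9.sig = 11  [a.off + D.lim - 32]
14. n10.mk = 17  [A.sig * -2 + 39]
15. n11.wid = 21  [terminal]
16. n12.wid = -6  [terminal]
17. n10.hot = false  [d₀.wid > 21]
18. n10.lab = 2  [d₁.wid + 8]
19. n9.idx = 11  [11]
20. n9.val = -7  [A.sig - 18]
21. n7.key = 26  [A.idx + A.val + 22]
22. n3.hot = false  [D₀.key > 14]
23. n3.lab = 15  [len(e.key) + 13]
24. n0.hot = false  [A.val > 2]
25. n0.lab = 5  [S₀.mk + S₁.lab - 40]

14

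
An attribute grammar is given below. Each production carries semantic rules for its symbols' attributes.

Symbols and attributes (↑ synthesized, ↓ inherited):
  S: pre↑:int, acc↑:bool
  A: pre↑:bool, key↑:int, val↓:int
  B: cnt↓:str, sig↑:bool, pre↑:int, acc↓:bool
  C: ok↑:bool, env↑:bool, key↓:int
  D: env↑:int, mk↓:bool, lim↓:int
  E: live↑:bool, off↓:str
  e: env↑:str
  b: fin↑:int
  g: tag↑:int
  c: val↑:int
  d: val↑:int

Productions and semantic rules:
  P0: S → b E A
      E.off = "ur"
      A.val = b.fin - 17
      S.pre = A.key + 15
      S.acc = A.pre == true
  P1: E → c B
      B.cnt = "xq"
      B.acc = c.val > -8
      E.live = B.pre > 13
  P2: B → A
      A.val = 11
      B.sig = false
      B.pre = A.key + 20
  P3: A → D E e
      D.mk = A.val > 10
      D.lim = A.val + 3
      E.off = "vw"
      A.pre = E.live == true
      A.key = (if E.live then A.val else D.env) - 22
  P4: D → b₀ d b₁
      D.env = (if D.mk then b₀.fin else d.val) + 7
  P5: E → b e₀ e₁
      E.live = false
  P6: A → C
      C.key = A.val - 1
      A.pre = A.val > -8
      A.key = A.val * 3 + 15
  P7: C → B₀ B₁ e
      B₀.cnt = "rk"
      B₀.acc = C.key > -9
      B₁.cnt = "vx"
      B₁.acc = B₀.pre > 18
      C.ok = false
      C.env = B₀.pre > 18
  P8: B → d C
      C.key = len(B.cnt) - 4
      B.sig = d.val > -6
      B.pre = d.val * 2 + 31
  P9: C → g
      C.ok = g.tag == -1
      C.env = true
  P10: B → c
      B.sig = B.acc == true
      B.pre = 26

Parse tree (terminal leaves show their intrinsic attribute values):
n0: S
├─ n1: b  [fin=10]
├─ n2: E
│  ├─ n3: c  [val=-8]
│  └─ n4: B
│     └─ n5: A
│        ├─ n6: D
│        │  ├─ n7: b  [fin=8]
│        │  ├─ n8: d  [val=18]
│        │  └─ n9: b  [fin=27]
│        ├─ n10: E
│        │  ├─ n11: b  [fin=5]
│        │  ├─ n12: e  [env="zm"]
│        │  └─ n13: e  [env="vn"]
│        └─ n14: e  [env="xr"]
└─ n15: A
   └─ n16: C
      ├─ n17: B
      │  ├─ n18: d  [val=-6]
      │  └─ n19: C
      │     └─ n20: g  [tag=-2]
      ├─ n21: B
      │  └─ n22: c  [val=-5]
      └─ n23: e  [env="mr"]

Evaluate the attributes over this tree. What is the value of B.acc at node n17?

1. n1.fin = 10  [terminal]
2. n2.off = "ur"  ["ur"]
3. n3.val = -8  [terminal]
4. n4.cnt = "xq"  ["xq"]
5. n4.acc = false  [c.val > -8]
6. n5.val = 11  [11]
7. n6.mk = true  [A.val > 10]
8. n6.lim = 14  [A.val + 3]
9. n7.fin = 8  [terminal]
10. n8.val = 18  [terminal]
11. n9.fin = 27  [terminal]
12. n6.env = 15  [(if D.mk then b₀.fin else d.val) + 7]
13. n10.off = "vw"  ["vw"]
14. n11.fin = 5  [terminal]
15. n12.env = "zm"  [terminal]
16. n13.env = "vn"  [terminal]
17. n10.live = false  [false]
18. n14.env = "xr"  [terminal]
19. n5.pre = false  [E.live == true]
20. n5.key = -7  [(if E.live then A.val else D.env) - 22]
21. n4.sig = false  [false]
22. n4.pre = 13  [A.key + 20]
23. n2.live = false  [B.pre > 13]
24. n15.val = -7  [b.fin - 17]
25. n16.key = -8  [A.val - 1]
26. n17.cnt = "rk"  ["rk"]
27. n17.acc = true  [C.key > -9]
28. n18.val = -6  [terminal]
29. n19.key = -2  [len(B.cnt) - 4]
30. n20.tag = -2  [terminal]
31. n19.ok = false  [g.tag == -1]
32. n19.env = true  [true]
33. n17.sig = false  [d.val > -6]
34. n17.pre = 19  [d.val * 2 + 31]
35. n21.cnt = "vx"  ["vx"]
36. n21.acc = true  [B₀.pre > 18]
37. n22.val = -5  [terminal]
38. n21.sig = true  [B.acc == true]
39. n21.pre = 26  [26]
40. n23.env = "mr"  [terminal]
41. n16.ok = false  [false]
42. n16.env = true  [B₀.pre > 18]
43. n15.pre = true  [A.val > -8]
44. n15.key = -6  [A.val * 3 + 15]
45. n0.pre = 9  [A.key + 15]
46. n0.acc = true  [A.pre == true]

true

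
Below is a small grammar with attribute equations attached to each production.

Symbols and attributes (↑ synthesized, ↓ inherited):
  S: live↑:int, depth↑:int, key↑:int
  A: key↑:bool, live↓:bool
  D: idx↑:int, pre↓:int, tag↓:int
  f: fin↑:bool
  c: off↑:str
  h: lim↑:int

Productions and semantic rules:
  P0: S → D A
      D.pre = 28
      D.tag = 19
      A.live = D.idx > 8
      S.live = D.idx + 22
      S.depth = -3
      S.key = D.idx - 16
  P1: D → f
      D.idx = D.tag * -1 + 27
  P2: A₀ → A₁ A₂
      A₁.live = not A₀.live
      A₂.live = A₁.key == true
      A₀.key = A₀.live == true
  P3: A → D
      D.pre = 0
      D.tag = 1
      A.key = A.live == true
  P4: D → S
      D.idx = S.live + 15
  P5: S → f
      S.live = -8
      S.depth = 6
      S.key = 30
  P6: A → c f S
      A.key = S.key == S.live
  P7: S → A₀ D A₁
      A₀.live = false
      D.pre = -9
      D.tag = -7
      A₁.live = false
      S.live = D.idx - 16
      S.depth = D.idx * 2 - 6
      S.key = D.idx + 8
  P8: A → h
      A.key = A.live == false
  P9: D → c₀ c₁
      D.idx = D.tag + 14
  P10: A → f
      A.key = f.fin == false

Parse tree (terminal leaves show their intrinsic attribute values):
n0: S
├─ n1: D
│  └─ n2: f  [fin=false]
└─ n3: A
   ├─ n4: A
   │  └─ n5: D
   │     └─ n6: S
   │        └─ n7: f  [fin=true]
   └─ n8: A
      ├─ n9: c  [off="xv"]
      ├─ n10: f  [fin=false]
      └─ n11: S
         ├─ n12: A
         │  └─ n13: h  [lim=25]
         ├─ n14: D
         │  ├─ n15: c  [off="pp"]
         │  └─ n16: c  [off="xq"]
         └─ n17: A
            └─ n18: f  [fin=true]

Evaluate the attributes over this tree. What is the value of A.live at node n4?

1. n1.pre = 28  [28]
2. n1.tag = 19  [19]
3. n2.fin = false  [terminal]
4. n1.idx = 8  [D.tag * -1 + 27]
5. n3.live = false  [D.idx > 8]
6. n4.live = true  [not A₀.live]
7. n5.pre = 0  [0]
8. n5.tag = 1  [1]
9. n7.fin = true  [terminal]
10. n6.live = -8  [-8]
11. n6.depth = 6  [6]
12. n6.key = 30  [30]
13. n5.idx = 7  [S.live + 15]
14. n4.key = true  [A.live == true]
15. n8.live = true  [A₁.key == true]
16. n9.off = "xv"  [terminal]
17. n10.fin = false  [terminal]
18. n12.live = false  [false]
19. n13.lim = 25  [terminal]
20. n12.key = true  [A.live == false]
21. n14.pre = -9  [-9]
22. n14.tag = -7  [-7]
23. n15.off = "pp"  [terminal]
24. n16.off = "xq"  [terminal]
25. n14.idx = 7  [D.tag + 14]
26. n17.live = false  [false]
27. n18.fin = true  [terminal]
28. n17.key = false  [f.fin == false]
29. n11.live = -9  [D.idx - 16]
30. n11.depth = 8  [D.idx * 2 - 6]
31. n11.key = 15  [D.idx + 8]
32. n8.key = false  [S.key == S.live]
33. n3.key = false  [A₀.live == true]
34. n0.live = 30  [D.idx + 22]
35. n0.depth = -3  [-3]
36. n0.key = -8  [D.idx - 16]

true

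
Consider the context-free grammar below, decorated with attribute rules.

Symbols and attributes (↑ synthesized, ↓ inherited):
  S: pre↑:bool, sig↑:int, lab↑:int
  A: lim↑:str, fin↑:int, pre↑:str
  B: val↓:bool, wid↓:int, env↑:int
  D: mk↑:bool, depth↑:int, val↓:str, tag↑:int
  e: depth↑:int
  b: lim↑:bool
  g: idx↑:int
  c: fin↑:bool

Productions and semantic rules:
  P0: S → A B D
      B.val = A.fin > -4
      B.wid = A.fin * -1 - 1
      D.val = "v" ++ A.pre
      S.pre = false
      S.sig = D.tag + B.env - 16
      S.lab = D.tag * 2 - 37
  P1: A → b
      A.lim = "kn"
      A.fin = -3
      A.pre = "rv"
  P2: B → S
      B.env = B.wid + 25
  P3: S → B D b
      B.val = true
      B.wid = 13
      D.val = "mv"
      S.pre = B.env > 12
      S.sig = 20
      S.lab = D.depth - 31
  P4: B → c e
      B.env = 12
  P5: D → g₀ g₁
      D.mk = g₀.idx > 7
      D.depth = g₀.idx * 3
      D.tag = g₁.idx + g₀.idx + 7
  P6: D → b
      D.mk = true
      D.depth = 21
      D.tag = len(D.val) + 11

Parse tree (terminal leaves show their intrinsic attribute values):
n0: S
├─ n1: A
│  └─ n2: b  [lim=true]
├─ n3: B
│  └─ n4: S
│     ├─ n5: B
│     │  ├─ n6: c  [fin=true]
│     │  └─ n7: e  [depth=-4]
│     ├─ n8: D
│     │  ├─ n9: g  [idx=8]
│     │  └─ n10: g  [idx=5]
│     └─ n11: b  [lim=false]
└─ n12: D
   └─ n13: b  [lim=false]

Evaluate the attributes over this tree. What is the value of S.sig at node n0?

1. n2.lim = true  [terminal]
2. n1.lim = "kn"  ["kn"]
3. n1.fin = -3  [-3]
4. n1.pre = "rv"  ["rv"]
5. n3.val = true  [A.fin > -4]
6. n3.wid = 2  [A.fin * -1 - 1]
7. n5.val = true  [true]
8. n5.wid = 13  [13]
9. n6.fin = true  [terminal]
10. n7.depth = -4  [terminal]
11. n5.env = 12  [12]
12. n8.val = "mv"  ["mv"]
13. n9.idx = 8  [terminal]
14. n10.idx = 5  [terminal]
15. n8.mk = true  [g₀.idx > 7]
16. n8.depth = 24  [g₀.idx * 3]
17. n8.tag = 20  [g₁.idx + g₀.idx + 7]
18. n11.lim = false  [terminal]
19. n4.pre = false  [B.env > 12]
20. n4.sig = 20  [20]
21. n4.lab = -7  [D.depth - 31]
22. n3.env = 27  [B.wid + 25]
23. n12.val = "vrv"  ["v" ++ A.pre]
24. n13.lim = false  [terminal]
25. n12.mk = true  [true]
26. n12.depth = 21  [21]
27. n12.tag = 14  [len(D.val) + 11]
28. n0.pre = false  [false]
29. n0.sig = 25  [D.tag + B.env - 16]
30. n0.lab = -9  [D.tag * 2 - 37]

25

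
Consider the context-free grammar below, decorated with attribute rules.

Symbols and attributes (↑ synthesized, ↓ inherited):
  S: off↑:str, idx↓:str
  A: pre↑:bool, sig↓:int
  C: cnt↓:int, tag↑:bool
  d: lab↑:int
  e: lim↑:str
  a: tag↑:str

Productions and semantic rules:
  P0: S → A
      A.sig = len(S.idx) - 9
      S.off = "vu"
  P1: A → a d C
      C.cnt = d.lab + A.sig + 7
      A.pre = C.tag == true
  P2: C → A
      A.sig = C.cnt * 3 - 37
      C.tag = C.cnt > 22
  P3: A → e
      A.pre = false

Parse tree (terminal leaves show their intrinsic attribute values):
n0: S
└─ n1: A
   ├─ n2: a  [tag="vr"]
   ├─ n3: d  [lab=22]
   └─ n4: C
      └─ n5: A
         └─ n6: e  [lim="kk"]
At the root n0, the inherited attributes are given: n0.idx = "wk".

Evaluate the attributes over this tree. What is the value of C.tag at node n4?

1. n0.idx = "wk"  [given at root]
2. n1.sig = -7  [len(S.idx) - 9]
3. n2.tag = "vr"  [terminal]
4. n3.lab = 22  [terminal]
5. n4.cnt = 22  [d.lab + A.sig + 7]
6. n5.sig = 29  [C.cnt * 3 - 37]
7. n6.lim = "kk"  [terminal]
8. n5.pre = false  [false]
9. n4.tag = false  [C.cnt > 22]
10. n1.pre = false  [C.tag == true]
11. n0.off = "vu"  ["vu"]

false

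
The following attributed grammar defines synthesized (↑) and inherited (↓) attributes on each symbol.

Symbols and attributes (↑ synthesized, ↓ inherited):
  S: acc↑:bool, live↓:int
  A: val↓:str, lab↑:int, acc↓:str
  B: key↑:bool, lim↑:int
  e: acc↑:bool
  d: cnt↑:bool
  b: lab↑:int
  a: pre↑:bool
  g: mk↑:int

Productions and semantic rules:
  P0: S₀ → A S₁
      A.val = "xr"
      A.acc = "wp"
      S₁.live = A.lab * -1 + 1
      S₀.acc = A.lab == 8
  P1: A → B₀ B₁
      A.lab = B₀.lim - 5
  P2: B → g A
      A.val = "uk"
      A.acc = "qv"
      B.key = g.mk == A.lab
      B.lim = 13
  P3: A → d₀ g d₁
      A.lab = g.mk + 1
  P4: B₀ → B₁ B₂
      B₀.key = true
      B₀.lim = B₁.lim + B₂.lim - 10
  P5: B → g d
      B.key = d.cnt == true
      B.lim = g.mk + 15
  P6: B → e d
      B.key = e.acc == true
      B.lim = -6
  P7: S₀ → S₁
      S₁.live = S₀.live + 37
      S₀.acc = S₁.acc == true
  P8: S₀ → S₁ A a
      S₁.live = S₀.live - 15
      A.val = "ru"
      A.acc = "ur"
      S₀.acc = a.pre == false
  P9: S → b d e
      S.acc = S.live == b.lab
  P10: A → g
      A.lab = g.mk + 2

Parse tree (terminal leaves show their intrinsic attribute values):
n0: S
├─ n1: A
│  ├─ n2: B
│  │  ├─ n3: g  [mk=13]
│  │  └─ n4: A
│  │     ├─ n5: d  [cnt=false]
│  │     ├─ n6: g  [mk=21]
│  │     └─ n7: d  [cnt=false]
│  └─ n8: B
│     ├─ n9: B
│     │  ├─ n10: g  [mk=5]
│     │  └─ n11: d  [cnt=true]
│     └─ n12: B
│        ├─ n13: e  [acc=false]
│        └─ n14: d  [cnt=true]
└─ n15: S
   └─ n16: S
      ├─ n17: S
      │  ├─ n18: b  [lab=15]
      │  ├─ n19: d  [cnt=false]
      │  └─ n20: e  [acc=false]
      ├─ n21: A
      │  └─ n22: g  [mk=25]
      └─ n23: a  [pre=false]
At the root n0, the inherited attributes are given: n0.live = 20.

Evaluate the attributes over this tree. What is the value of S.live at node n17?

15

1. n0.live = 20  [given at root]
2. n1.val = "xr"  ["xr"]
3. n1.acc = "wp"  ["wp"]
4. n3.mk = 13  [terminal]
5. n4.val = "uk"  ["uk"]
6. n4.acc = "qv"  ["qv"]
7. n5.cnt = false  [terminal]
8. n6.mk = 21  [terminal]
9. n7.cnt = false  [terminal]
10. n4.lab = 22  [g.mk + 1]
11. n2.key = false  [g.mk == A.lab]
12. n2.lim = 13  [13]
13. n10.mk = 5  [terminal]
14. n11.cnt = true  [terminal]
15. n9.key = true  [d.cnt == true]
16. n9.lim = 20  [g.mk + 15]
17. n13.acc = false  [terminal]
18. n14.cnt = true  [terminal]
19. n12.key = false  [e.acc == true]
20. n12.lim = -6  [-6]
21. n8.key = true  [true]
22. n8.lim = 4  [B₁.lim + B₂.lim - 10]
23. n1.lab = 8  [B₀.lim - 5]
24. n15.live = -7  [A.lab * -1 + 1]
25. n16.live = 30  [S₀.live + 37]
26. n17.live = 15  [S₀.live - 15]
27. n18.lab = 15  [terminal]
28. n19.cnt = false  [terminal]
29. n20.acc = false  [terminal]
30. n17.acc = true  [S.live == b.lab]
31. n21.val = "ru"  ["ru"]
32. n21.acc = "ur"  ["ur"]
33. n22.mk = 25  [terminal]
34. n21.lab = 27  [g.mk + 2]
35. n23.pre = false  [terminal]
36. n16.acc = true  [a.pre == false]
37. n15.acc = true  [S₁.acc == true]
38. n0.acc = true  [A.lab == 8]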